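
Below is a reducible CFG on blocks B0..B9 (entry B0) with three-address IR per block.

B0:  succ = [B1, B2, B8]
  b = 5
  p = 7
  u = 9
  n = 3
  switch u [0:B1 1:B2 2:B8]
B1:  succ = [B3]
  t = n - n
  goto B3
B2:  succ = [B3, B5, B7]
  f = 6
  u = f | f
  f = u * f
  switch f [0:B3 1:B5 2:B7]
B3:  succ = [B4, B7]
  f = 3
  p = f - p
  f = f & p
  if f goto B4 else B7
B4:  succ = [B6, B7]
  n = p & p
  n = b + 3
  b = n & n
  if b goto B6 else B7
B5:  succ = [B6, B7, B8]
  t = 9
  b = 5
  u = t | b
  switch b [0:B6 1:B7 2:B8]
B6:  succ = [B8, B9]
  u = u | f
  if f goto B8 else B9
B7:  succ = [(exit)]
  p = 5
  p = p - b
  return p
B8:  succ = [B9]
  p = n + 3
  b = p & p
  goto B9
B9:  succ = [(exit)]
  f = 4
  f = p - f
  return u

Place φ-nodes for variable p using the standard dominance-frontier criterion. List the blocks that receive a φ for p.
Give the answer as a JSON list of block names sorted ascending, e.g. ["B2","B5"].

idom tree: B1←B0 B2←B0 B3←B0 B4←B3 B5←B2 B6←B0 B7←B0 B8←B0 B9←B0
Join-block Dom:
  B3: preds {B1,B2}: {B0,B1} ∩ {B0,B2} = {B0}; idom=B0
  B6: preds {B4,B5}: {B0,B3,B4} ∩ {B0,B2,B5} = {B0}; idom=B0
  B7: preds {B2,B3,B4,B5}: {B0,B2} ∩ {B0,B3} ∩ {B0,B3,B4} ∩ {B0,B2,B5} = {B0}; idom=B0
  B8: preds {B0,B5,B6}: {B0} ∩ {B0,B2,B5} ∩ {B0,B6} = {B0}; idom=B0
  B9: preds {B6,B8}: {B0,B6} ∩ {B0,B8} = {B0}; idom=B0

DF derivation:
  join B3 pred B1: B1 stop@B0
  join B3 pred B2: B2 stop@B0
  join B6 pred B4: B4→B3 stop@B0
  join B6 pred B5: B5→B2 stop@B0
  join B7 pred B2: B2 stop@B0
  join B7 pred B3: B3 stop@B0
  join B7 pred B4: B4→B3 stop@B0
  join B7 pred B5: B5→B2 stop@B0
  join B8 pred B0: · stop@B0
  join B8 pred B5: B5→B2 stop@B0
  join B8 pred B6: B6 stop@B0
  join B9 pred B6: B6 stop@B0
  join B9 pred B8: B8 stop@B0
  DF(B0)=∅
  DF(B1)={B3}
  DF(B2)={B3,B6,B7,B8}
  DF(B3)={B6,B7}
  DF(B4)={B6,B7}
  DF(B5)={B6,B7,B8}
  DF(B6)={B8,B9}
  DF(B7)=∅
  DF(B8)={B9}
  DF(B9)=∅

φ for p: defs {B0,B3,B7,B8}
  DF⁺ = {B6,B7,B8,B9}

Answer: ["B6", "B7", "B8", "B9"]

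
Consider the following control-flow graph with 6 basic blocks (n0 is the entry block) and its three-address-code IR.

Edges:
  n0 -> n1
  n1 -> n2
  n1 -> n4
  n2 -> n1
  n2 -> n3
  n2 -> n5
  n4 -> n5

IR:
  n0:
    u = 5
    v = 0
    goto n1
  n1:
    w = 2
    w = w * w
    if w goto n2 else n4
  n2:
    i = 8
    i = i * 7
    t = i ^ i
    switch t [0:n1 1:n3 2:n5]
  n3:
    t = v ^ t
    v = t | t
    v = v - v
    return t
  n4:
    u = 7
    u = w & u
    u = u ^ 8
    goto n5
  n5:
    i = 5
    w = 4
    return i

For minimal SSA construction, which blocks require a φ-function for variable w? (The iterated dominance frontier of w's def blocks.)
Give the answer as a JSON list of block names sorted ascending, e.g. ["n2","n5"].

Answer: ["n1"]

Working:
idom tree: n1←n0 n2←n1 n3←n2 n4←n1 n5←n1
Dom at joins:
  n1: preds {n0,n2}: {n0} ∩ {n0,n1,n2} = {n0}; idom=n0
  n5: preds {n2,n4}: {n0,n1,n2} ∩ {n0,n1,n4} = {n0,n1}; idom=n1

Frontier:
  n1←n0: walk · to n0
  n1←n2: walk n2→n1 to n0
  n5←n2: walk n2 to n1
  n5←n4: walk n4 to n1
  n0 → ∅
  n1 → {n1}
  n2 → {n1,n5}
  n3 → ∅
  n4 → {n5}
  n5 → ∅

φ for w: defs {n1,n5}
  DF⁺ = {n1}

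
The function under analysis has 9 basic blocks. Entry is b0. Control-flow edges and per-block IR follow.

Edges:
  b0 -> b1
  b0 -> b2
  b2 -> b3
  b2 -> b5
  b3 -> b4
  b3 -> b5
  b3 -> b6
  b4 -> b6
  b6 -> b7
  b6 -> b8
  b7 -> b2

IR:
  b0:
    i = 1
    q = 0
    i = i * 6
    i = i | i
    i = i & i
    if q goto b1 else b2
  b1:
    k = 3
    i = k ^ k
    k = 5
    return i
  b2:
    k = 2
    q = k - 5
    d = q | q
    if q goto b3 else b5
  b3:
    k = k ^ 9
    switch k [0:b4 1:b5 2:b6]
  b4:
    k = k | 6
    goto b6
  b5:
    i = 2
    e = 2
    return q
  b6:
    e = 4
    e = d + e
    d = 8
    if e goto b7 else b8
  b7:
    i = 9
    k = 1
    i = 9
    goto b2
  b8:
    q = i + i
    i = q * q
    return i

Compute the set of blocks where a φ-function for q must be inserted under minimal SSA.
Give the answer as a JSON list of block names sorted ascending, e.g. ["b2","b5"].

idom tree: b1←b0 b2←b0 b3←b2 b4←b3 b5←b2 b6←b3 b7←b6 b8←b6
Dom∩ at merges:
  b2: preds {b0,b7}: {b0} ∩ {b0,b2,b3,b6,b7} = {b0}; idom=b0
  b5: preds {b2,b3}: {b0,b2} ∩ {b0,b2,b3} = {b0,b2}; idom=b2
  b6: preds {b3,b4}: {b0,b2,b3} ∩ {b0,b2,b3,b4} = {b0,b2,b3}; idom=b3

Frontier:
  b2←b0: walk · to b0
  b2←b7: walk b7→b6→b3→b2 to b0
  b5←b2: walk · to b2
  b5←b3: walk b3 to b2
  b6←b3: walk · to b3
  b6←b4: walk b4 to b3
  DF(b0)=∅
  DF(b1)=∅
  DF(b2)={b2}
  DF(b3)={b2,b5}
  DF(b4)={b6}
  DF(b5)=∅
  DF(b6)={b2}
  DF(b7)={b2}
  DF(b8)=∅

φ for q: defs {b0,b2,b8}
  DF⁺ = {b2}

Answer: ["b2"]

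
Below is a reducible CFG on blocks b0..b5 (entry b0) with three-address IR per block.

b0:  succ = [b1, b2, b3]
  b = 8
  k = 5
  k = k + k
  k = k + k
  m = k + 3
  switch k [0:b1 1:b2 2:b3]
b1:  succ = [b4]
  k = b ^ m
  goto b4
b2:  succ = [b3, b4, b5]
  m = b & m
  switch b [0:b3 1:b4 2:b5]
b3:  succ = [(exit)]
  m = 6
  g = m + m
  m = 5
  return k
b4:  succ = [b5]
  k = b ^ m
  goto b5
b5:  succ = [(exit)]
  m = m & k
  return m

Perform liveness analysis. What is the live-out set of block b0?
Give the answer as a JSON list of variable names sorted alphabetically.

Answer: ["b", "k", "m"]

Analysis:
Per-block:
  b0 def {b,k,m} use ∅
  b1 def {k} use {b,m}
  b2 def {m} use {b,m}
  b3 def {g,m} use {k}
  b4 def {k} use {b,m}
  b5 def {m} use {k,m}

Live sets:
  b0 li=∅ lo={b,k,m}
  b1 li={b,m} lo={b,m}
  b2 li={b,k,m} lo={b,k,m}
  b3 li={k} lo=∅
  b4 li={b,m} lo={k,m}
  b5 li={k,m} lo=∅

live-out(b0) = ["b", "k", "m"]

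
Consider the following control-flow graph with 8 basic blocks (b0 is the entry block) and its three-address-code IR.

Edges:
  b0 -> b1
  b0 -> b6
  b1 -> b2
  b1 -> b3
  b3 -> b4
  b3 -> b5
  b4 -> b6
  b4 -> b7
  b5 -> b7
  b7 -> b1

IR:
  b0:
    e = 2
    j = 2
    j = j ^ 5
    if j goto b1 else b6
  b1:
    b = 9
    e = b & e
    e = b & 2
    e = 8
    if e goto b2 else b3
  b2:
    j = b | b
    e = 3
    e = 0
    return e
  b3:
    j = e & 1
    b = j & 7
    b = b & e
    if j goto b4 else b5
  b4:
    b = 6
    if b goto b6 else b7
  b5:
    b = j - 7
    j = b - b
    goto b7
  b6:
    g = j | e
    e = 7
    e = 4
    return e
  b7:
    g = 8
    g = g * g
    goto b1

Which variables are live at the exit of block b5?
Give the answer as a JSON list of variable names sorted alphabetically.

Block summaries:
  b0 def {e,j} use ∅
  b1 def {b,e} use {e}
  b2 def {e,j} use {b}
  b3 def {b,j} use {e}
  b4 def {b} use ∅
  b5 def {b,j} use {j}
  b6 def {e,g} use {e,j}
  b7 def {g} use ∅

Liveness:
  live b0: ∅→{e,j}
  live b1: {e}→{b,e}
  live b2: {b}→∅
  live b3: {e}→{e,j}
  live b4: {e,j}→{e,j}
  live b5: {e,j}→{e}
  live b6: {e,j}→∅
  live b7: {e}→{e}

live-out(b5) = ["e"]

Answer: ["e"]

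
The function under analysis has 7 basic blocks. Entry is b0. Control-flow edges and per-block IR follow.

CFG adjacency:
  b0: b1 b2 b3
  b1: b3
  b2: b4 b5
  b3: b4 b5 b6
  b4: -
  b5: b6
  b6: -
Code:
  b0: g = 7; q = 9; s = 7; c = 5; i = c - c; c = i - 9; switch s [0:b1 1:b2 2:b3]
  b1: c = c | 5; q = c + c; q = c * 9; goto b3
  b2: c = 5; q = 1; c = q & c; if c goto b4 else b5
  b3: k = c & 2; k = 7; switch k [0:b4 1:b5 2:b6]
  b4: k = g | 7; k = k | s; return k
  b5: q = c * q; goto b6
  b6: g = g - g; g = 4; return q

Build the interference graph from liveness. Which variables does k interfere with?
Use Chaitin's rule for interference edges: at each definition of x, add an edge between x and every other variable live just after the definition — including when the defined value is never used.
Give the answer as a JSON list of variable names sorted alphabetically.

def/use:
  b0 def {c,g,i,q,s} use ∅
  b1 def {c,q} use {c}
  b2 def {c,q} use ∅
  b3 def {k} use {c}
  b4 def {k} use {g,s}
  b5 def {q} use {c,q}
  b6 def {g} use {g,q}

Live sets:
  b0 li=∅ lo={c,g,q,s}
  b1 li={c,g,s} lo={c,g,q,s}
  b2 li={g,s} lo={c,g,q,s}
  b3 li={c,g,q,s} lo={c,g,q,s}
  b4 li={g,s} lo=∅
  b5 li={c,g,q} lo={g,q}
  b6 li={g,q} lo=∅

Interference:
  c: {g,k,q,s}
  g: {c,i,k,q,s}
  i: {g,q,s}
  k: {c,g,q,s}
  q: {c,g,i,k,s}
  s: {c,g,i,k,q}

N(k) = ["c", "g", "q", "s"]

Answer: ["c", "g", "q", "s"]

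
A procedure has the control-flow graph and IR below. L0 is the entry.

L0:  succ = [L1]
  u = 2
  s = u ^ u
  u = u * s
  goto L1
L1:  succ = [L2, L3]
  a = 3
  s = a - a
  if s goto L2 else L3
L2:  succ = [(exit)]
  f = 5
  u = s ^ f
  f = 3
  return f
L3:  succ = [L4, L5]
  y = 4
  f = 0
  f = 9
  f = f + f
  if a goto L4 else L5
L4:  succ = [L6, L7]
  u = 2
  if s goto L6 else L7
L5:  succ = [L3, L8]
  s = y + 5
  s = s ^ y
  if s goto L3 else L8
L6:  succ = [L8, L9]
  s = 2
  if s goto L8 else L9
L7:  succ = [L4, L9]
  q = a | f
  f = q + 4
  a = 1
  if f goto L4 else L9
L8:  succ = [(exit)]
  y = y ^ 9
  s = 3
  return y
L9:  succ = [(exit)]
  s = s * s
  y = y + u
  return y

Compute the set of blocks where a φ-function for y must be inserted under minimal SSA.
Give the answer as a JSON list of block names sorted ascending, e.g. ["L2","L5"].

idom tree: L1←L0 L2←L1 L3←L1 L4←L3 L5←L3 L6←L4 L7←L4 L8←L3 L9←L4
Dom at joins:
  L3: preds {L1,L5}: {L0,L1} ∩ {L0,L1,L3,L5} = {L0,L1}; idom=L1
  L4: preds {L3,L7}: {L0,L1,L3} ∩ {L0,L1,L3,L4,L7} = {L0,L1,L3}; idom=L3
  L8: preds {L5,L6}: {L0,L1,L3,L5} ∩ {L0,L1,L3,L4,L6} = {L0,L1,L3}; idom=L3
  L9: preds {L6,L7}: {L0,L1,L3,L4,L6} ∩ {L0,L1,L3,L4,L7} = {L0,L1,L3,L4}; idom=L4

Frontier:
  join L3 pred L1: · stop@L1
  join L3 pred L5: L5→L3 stop@L1
  join L4 pred L3: · stop@L3
  join L4 pred L7: L7→L4 stop@L3
  join L8 pred L5: L5 stop@L3
  join L8 pred L6: L6→L4 stop@L3
  join L9 pred L6: L6 stop@L4
  join L9 pred L7: L7 stop@L4
  L0: DF=∅
  L1: DF=∅
  L2: DF=∅
  L3: DF={L3}
  L4: DF={L4,L8}
  L5: DF={L3,L8}
  L6: DF={L8,L9}
  L7: DF={L4,L9}
  L8: DF=∅
  L9: DF=∅

φ for y: defs {L3,L8,L9}
  DF⁺ = {L3}

Answer: ["L3"]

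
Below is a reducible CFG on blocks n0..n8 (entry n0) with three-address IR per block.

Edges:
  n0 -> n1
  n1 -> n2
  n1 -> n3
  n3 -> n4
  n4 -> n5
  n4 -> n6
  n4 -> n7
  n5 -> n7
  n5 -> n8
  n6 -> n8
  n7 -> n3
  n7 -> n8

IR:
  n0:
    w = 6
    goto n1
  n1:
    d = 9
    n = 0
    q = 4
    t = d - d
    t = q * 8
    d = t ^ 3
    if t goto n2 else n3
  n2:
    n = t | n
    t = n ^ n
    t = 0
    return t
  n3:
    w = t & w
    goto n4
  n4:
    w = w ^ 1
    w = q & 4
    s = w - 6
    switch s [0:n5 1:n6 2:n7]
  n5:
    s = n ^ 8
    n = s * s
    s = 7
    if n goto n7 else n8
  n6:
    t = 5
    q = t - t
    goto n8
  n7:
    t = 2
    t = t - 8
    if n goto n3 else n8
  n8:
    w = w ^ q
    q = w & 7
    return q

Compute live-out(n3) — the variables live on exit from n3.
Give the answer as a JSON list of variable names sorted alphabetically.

Block summaries:
  n0: def={w} ue=∅
  n1: def={d,n,q,t} ue=∅
  n2: def={n,t} ue={n,t}
  n3: def={w} ue={t,w}
  n4: def={s,w} ue={q,w}
  n5: def={n,s} ue={n}
  n6: def={q,t} ue=∅
  n7: def={t} ue={n}
  n8: def={q,w} ue={q,w}

Live sets:
  n0 li=∅ lo={w}
  n1 li={w} lo={n,q,t,w}
  n2 li={n,t} lo=∅
  n3 li={n,q,t,w} lo={n,q,w}
  n4 li={n,q,w} lo={n,q,w}
  n5 li={n,q,w} lo={n,q,w}
  n6 li={w} lo={q,w}
  n7 li={n,q,w} lo={n,q,t,w}
  n8 li={q,w} lo=∅

live-out(n3) = ["n", "q", "w"]

Answer: ["n", "q", "w"]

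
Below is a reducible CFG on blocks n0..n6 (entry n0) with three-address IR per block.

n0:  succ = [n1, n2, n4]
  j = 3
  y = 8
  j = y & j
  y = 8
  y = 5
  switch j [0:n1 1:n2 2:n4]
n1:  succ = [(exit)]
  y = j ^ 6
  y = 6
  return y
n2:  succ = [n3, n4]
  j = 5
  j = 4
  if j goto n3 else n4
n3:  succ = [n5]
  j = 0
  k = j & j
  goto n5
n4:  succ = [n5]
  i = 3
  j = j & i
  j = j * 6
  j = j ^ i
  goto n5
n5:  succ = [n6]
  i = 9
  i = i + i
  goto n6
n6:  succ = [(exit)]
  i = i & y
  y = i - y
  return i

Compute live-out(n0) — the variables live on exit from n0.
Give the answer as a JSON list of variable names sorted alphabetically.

Block summaries:
  n0: def={j,y} ue=∅
  n1: def={y} ue={j}
  n2: def={j} ue=∅
  n3: def={j,k} ue=∅
  n4: def={i,j} ue={j}
  n5: def={i} ue=∅
  n6: def={i,y} ue={i,y}

Liveness:
  n0 li=∅ lo={j,y}
  n1 li={j} lo=∅
  n2 li={y} lo={j,y}
  n3 li={y} lo={y}
  n4 li={j,y} lo={y}
  n5 li={y} lo={i,y}
  n6 li={i,y} lo=∅

live-out(n0) = ["j", "y"]

Answer: ["j", "y"]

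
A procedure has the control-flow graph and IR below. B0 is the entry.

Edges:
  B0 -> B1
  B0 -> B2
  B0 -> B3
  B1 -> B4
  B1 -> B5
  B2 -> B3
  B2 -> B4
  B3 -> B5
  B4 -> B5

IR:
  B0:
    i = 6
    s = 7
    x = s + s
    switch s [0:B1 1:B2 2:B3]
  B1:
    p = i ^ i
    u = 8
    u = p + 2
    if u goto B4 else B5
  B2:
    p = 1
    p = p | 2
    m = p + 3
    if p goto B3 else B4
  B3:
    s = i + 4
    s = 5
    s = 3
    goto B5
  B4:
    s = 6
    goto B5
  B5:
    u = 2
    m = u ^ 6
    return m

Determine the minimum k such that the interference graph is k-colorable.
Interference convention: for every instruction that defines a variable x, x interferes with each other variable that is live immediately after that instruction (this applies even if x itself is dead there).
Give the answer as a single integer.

Block summaries:
  B0 def {i,s,x} use ∅
  B1 def {p,u} use {i}
  B2 def {m,p} use ∅
  B3 def {s} use {i}
  B4 def {s} use ∅
  B5 def {m,u} use ∅

Live sets:
  B0 li=∅ lo={i}
  B1 li={i} lo=∅
  B2 li={i} lo={i}
  B3 li={i} lo=∅
  B4 li=∅ lo=∅
  B5 li=∅ lo=∅

Interfere edges:
  i — {m,p,s,x}
  m — {i,p}
  p — {i,m,u}
  s — {i,x}
  u — {p}
  x — {i,s}

Registers:
  lower bound: {i,m,p} mutually conflict ⇒ χ ≥ 3
  3-colouring: c0={i,u}  c1={p,s}  c2={m,x}
  χ = 3

Answer: 3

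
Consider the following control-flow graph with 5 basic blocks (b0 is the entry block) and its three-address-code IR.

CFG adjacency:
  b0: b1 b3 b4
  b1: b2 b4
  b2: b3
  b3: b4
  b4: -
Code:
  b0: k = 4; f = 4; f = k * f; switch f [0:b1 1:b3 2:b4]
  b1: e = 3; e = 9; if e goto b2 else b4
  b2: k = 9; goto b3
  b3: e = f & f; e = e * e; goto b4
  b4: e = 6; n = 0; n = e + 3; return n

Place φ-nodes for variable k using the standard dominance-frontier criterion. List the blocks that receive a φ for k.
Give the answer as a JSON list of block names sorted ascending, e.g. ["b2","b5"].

idom tree: b1←b0 b2←b1 b3←b0 b4←b0
Dom at joins:
  b3: preds {b0,b2}: {b0} ∩ {b0,b1,b2} = {b0}; idom=b0
  b4: preds {b0,b1,b3}: {b0} ∩ {b0,b1} ∩ {b0,b3} = {b0}; idom=b0

Frontier:
  join b3 pred b0: · stop@b0
  join b3 pred b2: b2→b1 stop@b0
  join b4 pred b0: · stop@b0
  join b4 pred b1: b1 stop@b0
  join b4 pred b3: b3 stop@b0
  b0: DF=∅
  b1: DF={b3,b4}
  b2: DF={b3}
  b3: DF={b4}
  b4: DF=∅

φ for k: defs {b0,b2}
  DF⁺ = {b3,b4}

Answer: ["b3", "b4"]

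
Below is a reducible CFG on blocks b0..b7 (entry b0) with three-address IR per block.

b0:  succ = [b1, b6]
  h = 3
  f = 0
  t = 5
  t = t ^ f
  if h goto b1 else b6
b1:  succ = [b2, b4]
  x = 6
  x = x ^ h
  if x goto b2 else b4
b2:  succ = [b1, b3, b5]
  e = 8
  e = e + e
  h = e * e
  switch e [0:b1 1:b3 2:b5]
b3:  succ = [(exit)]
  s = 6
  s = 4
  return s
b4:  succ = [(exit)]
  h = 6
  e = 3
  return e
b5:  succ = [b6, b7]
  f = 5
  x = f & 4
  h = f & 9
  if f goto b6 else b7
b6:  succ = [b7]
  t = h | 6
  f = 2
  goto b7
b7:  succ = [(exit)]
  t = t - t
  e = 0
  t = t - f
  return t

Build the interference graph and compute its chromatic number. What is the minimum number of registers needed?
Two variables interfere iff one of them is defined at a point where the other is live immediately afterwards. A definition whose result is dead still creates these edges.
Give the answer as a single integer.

Answer: 4

Derivation:
Per-block:
  b0 def {f,h,t} use ∅
  b1 def {x} use {h}
  b2 def {e,h} use ∅
  b3 def {s} use ∅
  b4 def {e,h} use ∅
  b5 def {f,h,x} use ∅
  b6 def {f,t} use {h}
  b7 def {e,t} use {f,t}

Backward fixpoint:
  b0: in=∅ out={h,t}
  b1: in={h,t} out={t}
  b2: in={t} out={h,t}
  b3: in=∅ out=∅
  b4: in=∅ out=∅
  b5: in={t} out={f,h,t}
  b6: in={h} out={f,t}
  b7: in={f,t} out=∅

Interfere edges:
  e↔{f,h,t}
  f↔{e,h,t,x}
  h↔{e,f,t,x}
  s↔∅
  t↔{e,f,h,x}
  x↔{f,h,t}

Chromatic number:
  clique {e,f,h,t} ⇒ need ≥ 4
  4-colouring: c0={f,s}  c1={h}  c2={t}  c3={e,x}
  χ = 4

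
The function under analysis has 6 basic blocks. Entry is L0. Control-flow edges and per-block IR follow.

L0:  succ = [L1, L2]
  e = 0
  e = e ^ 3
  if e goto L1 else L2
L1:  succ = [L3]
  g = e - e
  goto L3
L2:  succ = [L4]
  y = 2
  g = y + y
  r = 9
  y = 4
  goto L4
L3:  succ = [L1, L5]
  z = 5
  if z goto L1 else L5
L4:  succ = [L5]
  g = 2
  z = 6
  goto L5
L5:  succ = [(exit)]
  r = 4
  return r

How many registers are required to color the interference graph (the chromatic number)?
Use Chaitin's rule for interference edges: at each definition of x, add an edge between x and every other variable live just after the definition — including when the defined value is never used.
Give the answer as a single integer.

Per-block:
  L0 def {e} use ∅
  L1 def {g} use {e}
  L2 def {g,r,y} use ∅
  L3 def {z} use ∅
  L4 def {g,z} use ∅
  L5 def {r} use ∅

Backward fixpoint:
  live L0: ∅→{e}
  live L1: {e}→{e}
  live L2: ∅→∅
  live L3: {e}→{e}
  live L4: ∅→∅
  live L5: ∅→∅

Interference:
  e↔{g,z}
  g↔{e}
  r↔∅
  y↔∅
  z↔{e}

Colouring:
  {e,g} pairwise interfere (2-clique) ⇒ χ ≥ 2
  2-colouring: R0={e,r,y}  R1={g,z}
  χ = 2

Answer: 2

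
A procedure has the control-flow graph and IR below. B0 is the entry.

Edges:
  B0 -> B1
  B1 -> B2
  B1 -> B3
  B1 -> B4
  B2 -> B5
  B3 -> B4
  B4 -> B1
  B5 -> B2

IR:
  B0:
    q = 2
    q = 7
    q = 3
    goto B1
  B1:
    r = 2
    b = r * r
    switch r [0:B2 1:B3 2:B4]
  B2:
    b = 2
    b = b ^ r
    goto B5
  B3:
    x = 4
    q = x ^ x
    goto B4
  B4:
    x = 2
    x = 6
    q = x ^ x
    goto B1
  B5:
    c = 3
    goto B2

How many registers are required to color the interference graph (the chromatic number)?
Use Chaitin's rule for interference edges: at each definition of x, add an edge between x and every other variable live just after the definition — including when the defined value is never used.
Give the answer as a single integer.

Answer: 2

Analysis:
Block summaries:
  B0 def {q} use ∅
  B1 def {b,r} use ∅
  B2 def {b} use {r}
  B3 def {q,x} use ∅
  B4 def {q,x} use ∅
  B5 def {c} use ∅

Backward fixpoint:
  B0 li=∅ lo=∅
  B1 li=∅ lo={r}
  B2 li={r} lo={r}
  B3 li=∅ lo=∅
  B4 li=∅ lo=∅
  B5 li={r} lo={r}

Conflict graph:
  b↔{r}
  c↔{r}
  q↔∅
  r↔{b,c}
  x↔∅

Registers:
  clique {b,r} ⇒ need ≥ 2
  assign b→r1 c→r1 q→r0 r→r0 x→r0 — no edge inside a register ⇒ χ ≤ 2
  χ = 2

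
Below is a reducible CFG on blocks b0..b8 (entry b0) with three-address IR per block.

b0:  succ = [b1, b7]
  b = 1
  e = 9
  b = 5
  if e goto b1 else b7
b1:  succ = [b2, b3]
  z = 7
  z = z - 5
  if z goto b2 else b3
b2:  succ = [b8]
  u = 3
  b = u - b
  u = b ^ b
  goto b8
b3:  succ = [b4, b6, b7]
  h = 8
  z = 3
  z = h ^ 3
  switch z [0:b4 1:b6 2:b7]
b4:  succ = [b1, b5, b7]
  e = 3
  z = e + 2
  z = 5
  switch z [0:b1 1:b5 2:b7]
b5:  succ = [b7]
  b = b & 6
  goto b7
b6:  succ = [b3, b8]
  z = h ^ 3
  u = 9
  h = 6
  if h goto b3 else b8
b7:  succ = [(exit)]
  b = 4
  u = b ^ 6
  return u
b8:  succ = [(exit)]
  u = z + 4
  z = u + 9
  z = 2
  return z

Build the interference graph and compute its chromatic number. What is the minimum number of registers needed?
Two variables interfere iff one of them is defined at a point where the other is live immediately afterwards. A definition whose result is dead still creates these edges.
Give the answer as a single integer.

Answer: 3

Working:
Per-block:
  b0: def={b,e} ue=∅
  b1: def={z} ue=∅
  b2: def={b,u} ue={b}
  b3: def={h,z} ue=∅
  b4: def={e,z} ue=∅
  b5: def={b} ue={b}
  b6: def={h,u,z} ue={h}
  b7: def={b,u} ue=∅
  b8: def={u,z} ue={z}

Live sets:
  b0 li=∅ lo={b}
  b1 li={b} lo={b,z}
  b2 li={b,z} lo={z}
  b3 li={b} lo={b,h}
  b4 li={b} lo={b}
  b5 li={b} lo=∅
  b6 li={b,h} lo={b,z}
  b7 li=∅ lo=∅
  b8 li={z} lo=∅

Interfere edges:
  b↔{e,h,u,z}
  e↔{b}
  h↔{b,z}
  u↔{b,z}
  z↔{b,h,u}

Colouring:
  clique {b,h,z} ⇒ need ≥ 3
  3-colouring: r0={b}  r1={e,z}  r2={h,u}
  χ = 3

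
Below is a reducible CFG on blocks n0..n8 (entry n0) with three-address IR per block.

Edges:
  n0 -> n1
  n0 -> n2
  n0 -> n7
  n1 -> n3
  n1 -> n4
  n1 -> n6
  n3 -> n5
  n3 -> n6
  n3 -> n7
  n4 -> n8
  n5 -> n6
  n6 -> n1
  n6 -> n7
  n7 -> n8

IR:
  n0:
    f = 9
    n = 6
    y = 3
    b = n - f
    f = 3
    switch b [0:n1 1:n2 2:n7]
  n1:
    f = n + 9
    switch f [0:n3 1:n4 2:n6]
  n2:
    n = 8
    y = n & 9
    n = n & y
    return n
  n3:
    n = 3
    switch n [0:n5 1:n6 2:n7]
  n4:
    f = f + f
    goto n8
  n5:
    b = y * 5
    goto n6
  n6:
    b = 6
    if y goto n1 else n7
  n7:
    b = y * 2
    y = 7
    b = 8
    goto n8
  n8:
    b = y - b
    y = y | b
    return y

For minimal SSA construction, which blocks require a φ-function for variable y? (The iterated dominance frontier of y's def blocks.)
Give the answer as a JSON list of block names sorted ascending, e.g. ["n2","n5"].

Answer: ["n8"]

Derivation:
idom tree: n1←n0 n2←n0 n3←n1 n4←n1 n5←n3 n6←n1 n7←n0 n8←n0
Dom∩ at merges:
  n1: preds {n0,n6}: {n0} ∩ {n0,n1,n6} = {n0}; idom=n0
  n6: preds {n1,n3,n5}: {n0,n1} ∩ {n0,n1,n3} ∩ {n0,n1,n3,n5} = {n0,n1}; idom=n1
  n7: preds {n0,n3,n6}: {n0} ∩ {n0,n1,n3} ∩ {n0,n1,n6} = {n0}; idom=n0
  n8: preds {n4,n7}: {n0,n1,n4} ∩ {n0,n7} = {n0}; idom=n0

DF walk-up:
  join n1 pred n0: · stop@n0
  join n1 pred n6: n6→n1 stop@n0
  join n6 pred n1: · stop@n1
  join n6 pred n3: n3 stop@n1
  join n6 pred n5: n5→n3 stop@n1
  join n7 pred n0: · stop@n0
  join n7 pred n3: n3→n1 stop@n0
  join n7 pred n6: n6→n1 stop@n0
  join n8 pred n4: n4→n1 stop@n0
  join n8 pred n7: n7 stop@n0
  n0: DF=∅
  n1: DF={n1,n7,n8}
  n2: DF=∅
  n3: DF={n6,n7}
  n4: DF={n8}
  n5: DF={n6}
  n6: DF={n1,n7}
  n7: DF={n8}
  n8: DF=∅

φ for y: defs {n0,n2,n7,n8}
  DF⁺ = {n8}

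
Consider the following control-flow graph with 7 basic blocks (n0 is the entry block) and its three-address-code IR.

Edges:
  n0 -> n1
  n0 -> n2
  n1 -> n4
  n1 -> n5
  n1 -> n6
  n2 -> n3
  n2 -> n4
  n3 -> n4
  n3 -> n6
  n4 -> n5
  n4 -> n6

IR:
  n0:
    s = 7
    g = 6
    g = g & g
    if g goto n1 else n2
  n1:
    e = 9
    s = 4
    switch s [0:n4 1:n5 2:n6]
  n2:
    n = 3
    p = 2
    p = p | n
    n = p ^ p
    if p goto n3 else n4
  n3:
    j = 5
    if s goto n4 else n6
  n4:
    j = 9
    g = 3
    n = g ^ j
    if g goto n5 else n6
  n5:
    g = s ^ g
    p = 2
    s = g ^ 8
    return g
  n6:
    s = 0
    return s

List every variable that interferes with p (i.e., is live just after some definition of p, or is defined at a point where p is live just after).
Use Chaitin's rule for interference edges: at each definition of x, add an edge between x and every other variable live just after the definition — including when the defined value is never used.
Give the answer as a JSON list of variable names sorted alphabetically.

Answer: ["g", "n", "s"]

Analysis:
Per-block:
  n0 def {g,s} use ∅
  n1 def {e,s} use ∅
  n2 def {n,p} use ∅
  n3 def {j} use {s}
  n4 def {g,j,n} use ∅
  n5 def {g,p,s} use {g,s}
  n6 def {s} use ∅

Live sets:
  live n0: ∅→{g,s}
  live n1: {g}→{g,s}
  live n2: {s}→{s}
  live n3: {s}→{s}
  live n4: {s}→{g,s}
  live n5: {g,s}→∅
  live n6: ∅→∅

Conflict graph:
  e — {g}
  g — {e,j,n,p,s}
  j — {g,s}
  n — {g,p,s}
  p — {g,n,s}
  s — {g,j,n,p}

N(p) = ["g", "n", "s"]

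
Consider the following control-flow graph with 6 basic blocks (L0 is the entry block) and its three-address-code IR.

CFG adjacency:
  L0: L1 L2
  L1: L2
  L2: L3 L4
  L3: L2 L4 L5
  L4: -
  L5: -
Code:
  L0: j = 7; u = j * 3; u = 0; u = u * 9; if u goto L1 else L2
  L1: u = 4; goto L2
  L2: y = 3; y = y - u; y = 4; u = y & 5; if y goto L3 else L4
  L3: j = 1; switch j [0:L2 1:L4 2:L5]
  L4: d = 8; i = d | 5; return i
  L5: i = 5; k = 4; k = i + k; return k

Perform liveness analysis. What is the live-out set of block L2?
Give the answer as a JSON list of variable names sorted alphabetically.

Answer: ["u"]

Working:
Per-block:
  L0: def={j,u} ue=∅
  L1: def={u} ue=∅
  L2: def={u,y} ue={u}
  L3: def={j} ue=∅
  L4: def={d,i} ue=∅
  L5: def={i,k} ue=∅

Live sets:
  L0 li=∅ lo={u}
  L1 li=∅ lo={u}
  L2 li={u} lo={u}
  L3 li={u} lo={u}
  L4 li=∅ lo=∅
  L5 li=∅ lo=∅

live-out(L2) = ["u"]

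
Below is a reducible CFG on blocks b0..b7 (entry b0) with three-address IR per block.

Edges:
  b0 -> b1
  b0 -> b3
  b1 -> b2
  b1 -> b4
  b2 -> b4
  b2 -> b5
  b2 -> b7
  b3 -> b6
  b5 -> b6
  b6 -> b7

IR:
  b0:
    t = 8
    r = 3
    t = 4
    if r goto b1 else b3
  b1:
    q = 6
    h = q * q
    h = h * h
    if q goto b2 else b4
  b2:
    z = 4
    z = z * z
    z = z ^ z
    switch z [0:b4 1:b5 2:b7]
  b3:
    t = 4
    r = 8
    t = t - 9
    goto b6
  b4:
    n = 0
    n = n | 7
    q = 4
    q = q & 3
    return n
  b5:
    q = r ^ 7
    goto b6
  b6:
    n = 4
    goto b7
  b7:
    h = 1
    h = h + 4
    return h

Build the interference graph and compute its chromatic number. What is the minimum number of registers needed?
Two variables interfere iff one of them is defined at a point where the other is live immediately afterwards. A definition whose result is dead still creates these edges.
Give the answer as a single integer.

def/use:
  b0 def {r,t} use ∅
  b1 def {h,q} use ∅
  b2 def {z} use ∅
  b3 def {r,t} use ∅
  b4 def {n,q} use ∅
  b5 def {q} use {r}
  b6 def {n} use ∅
  b7 def {h} use ∅

Liveness:
  b0 li=∅ lo={r}
  b1 li={r} lo={r}
  b2 li={r} lo={r}
  b3 li=∅ lo=∅
  b4 li=∅ lo=∅
  b5 li={r} lo=∅
  b6 li=∅ lo=∅
  b7 li=∅ lo=∅

Interference:
  h↔{q,r}
  n↔{q}
  q↔{h,n,r}
  r↔{h,q,t,z}
  t↔{r}
  z↔{r}

Registers:
  clique {h,q,r} ⇒ need ≥ 3
  assign h→r2 n→r0 q→r1 r→r0 t→r1 z→r1 — no edge inside a register ⇒ χ ≤ 3
  χ = 3

Answer: 3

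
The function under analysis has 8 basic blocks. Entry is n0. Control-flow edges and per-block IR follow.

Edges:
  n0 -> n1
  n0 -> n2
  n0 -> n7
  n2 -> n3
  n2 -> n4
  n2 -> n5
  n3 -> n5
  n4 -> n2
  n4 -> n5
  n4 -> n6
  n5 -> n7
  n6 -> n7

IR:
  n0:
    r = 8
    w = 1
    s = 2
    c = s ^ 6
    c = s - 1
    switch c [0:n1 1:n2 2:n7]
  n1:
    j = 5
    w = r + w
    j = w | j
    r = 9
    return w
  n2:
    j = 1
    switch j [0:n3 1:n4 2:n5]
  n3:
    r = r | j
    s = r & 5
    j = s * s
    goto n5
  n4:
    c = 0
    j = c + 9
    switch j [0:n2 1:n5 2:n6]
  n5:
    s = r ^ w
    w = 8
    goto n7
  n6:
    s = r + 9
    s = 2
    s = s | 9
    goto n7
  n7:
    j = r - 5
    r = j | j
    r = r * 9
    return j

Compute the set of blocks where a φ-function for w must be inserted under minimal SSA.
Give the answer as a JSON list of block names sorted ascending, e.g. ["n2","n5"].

idom tree: n1←n0 n2←n0 n3←n2 n4←n2 n5←n2 n6←n4 n7←n0
Dom∩ at merges:
  n2: preds {n0,n4}: {n0} ∩ {n0,n2,n4} = {n0}; idom=n0
  n5: preds {n2,n3,n4}: {n0,n2} ∩ {n0,n2,n3} ∩ {n0,n2,n4} = {n0,n2}; idom=n2
  n7: preds {n0,n5,n6}: {n0} ∩ {n0,n2,n5} ∩ {n0,n2,n4,n6} = {n0}; idom=n0

DF derivation:
  join n2 pred n0: · stop@n0
  join n2 pred n4: n4→n2 stop@n0
  join n5 pred n2: · stop@n2
  join n5 pred n3: n3 stop@n2
  join n5 pred n4: n4 stop@n2
  join n7 pred n0: · stop@n0
  join n7 pred n5: n5→n2 stop@n0
  join n7 pred n6: n6→n4→n2 stop@n0
  n0 → ∅
  n1 → ∅
  n2 → {n2,n7}
  n3 → {n5}
  n4 → {n2,n5,n7}
  n5 → {n7}
  n6 → {n7}
  n7 → ∅

φ for w: defs {n0,n1,n5}
  DF⁺ = {n7}

Answer: ["n7"]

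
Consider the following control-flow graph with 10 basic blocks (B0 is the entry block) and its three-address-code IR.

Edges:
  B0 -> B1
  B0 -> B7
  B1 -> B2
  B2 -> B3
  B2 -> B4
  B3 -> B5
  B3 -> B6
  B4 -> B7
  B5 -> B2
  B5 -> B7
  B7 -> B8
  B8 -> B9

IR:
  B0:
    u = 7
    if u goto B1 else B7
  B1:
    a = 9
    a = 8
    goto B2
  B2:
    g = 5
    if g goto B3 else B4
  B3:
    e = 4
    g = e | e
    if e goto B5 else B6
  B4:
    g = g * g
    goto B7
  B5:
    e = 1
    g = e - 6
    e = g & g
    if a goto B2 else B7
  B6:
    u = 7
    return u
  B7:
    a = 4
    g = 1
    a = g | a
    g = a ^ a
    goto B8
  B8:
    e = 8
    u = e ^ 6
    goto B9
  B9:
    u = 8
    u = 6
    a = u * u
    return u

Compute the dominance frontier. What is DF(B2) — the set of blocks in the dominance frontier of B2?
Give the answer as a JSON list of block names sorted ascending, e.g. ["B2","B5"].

idom tree: B1←B0 B2←B1 B3←B2 B4←B2 B5←B3 B6←B3 B7←B0 B8←B7 B9←B8
Dom∩ at merges:
  B2: preds {B1,B5}: {B0,B1} ∩ {B0,B1,B2,B3,B5} = {B0,B1}; idom=B1
  B7: preds {B0,B4,B5}: {B0} ∩ {B0,B1,B2,B4} ∩ {B0,B1,B2,B3,B5} = {B0}; idom=B0

DF walk-up:
  B2←B1: walk · to B1
  B2←B5: walk B5→B3→B2 to B1
  B7←B0: walk · to B0
  B7←B4: walk B4→B2→B1 to B0
  B7←B5: walk B5→B3→B2→B1 to B0
  B0: DF=∅
  B1: DF={B7}
  B2: DF={B2,B7}
  B3: DF={B2,B7}
  B4: DF={B7}
  B5: DF={B2,B7}
  B6: DF=∅
  B7: DF=∅
  B8: DF=∅
  B9: DF=∅

DF(B2) = ["B2", "B7"]

Answer: ["B2", "B7"]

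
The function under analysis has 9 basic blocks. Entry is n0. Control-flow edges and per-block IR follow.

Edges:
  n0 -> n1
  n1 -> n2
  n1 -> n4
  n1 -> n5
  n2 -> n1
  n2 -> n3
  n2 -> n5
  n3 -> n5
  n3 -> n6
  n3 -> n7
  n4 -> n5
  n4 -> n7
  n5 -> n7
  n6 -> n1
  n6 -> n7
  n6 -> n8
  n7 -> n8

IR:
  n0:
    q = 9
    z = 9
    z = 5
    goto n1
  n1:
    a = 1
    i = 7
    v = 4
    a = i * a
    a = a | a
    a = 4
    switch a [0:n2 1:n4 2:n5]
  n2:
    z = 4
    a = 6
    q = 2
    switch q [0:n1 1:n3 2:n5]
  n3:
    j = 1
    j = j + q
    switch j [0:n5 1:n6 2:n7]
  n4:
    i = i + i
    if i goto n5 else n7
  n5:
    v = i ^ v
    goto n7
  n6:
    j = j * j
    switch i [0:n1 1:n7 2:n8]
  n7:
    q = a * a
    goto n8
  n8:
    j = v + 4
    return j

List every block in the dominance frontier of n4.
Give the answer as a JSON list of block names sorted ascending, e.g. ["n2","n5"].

idom tree: n1←n0 n2←n1 n3←n2 n4←n1 n5←n1 n6←n3 n7←n1 n8←n1
Dom∩ at merges:
  n1: preds {n0,n2,n6}: {n0} ∩ {n0,n1,n2} ∩ {n0,n1,n2,n3,n6} = {n0}; idom=n0
  n5: preds {n1,n2,n3,n4}: {n0,n1} ∩ {n0,n1,n2} ∩ {n0,n1,n2,n3} ∩ {n0,n1,n4} = {n0,n1}; idom=n1
  n7: preds {n3,n4,n5,n6}: {n0,n1,n2,n3} ∩ {n0,n1,n4} ∩ {n0,n1,n5} ∩ {n0,n1,n2,n3,n6} = {n0,n1}; idom=n1
  n8: preds {n6,n7}: {n0,n1,n2,n3,n6} ∩ {n0,n1,n7} = {n0,n1}; idom=n1

DF derivation:
  n1←n0: walk · to n0
  n1←n2: walk n2→n1 to n0
  n1←n6: walk n6→n3→n2→n1 to n0
  n5←n1: walk · to n1
  n5←n2: walk n2 to n1
  n5←n3: walk n3→n2 to n1
  n5←n4: walk n4 to n1
  n7←n3: walk n3→n2 to n1
  n7←n4: walk n4 to n1
  n7←n5: walk n5 to n1
  n7←n6: walk n6→n3→n2 to n1
  n8←n6: walk n6→n3→n2 to n1
  n8←n7: walk n7 to n1
  n0 → ∅
  n1 → {n1}
  n2 → {n1,n5,n7,n8}
  n3 → {n1,n5,n7,n8}
  n4 → {n5,n7}
  n5 → {n7}
  n6 → {n1,n7,n8}
  n7 → {n8}
  n8 → ∅

DF(n4) = ["n5", "n7"]

Answer: ["n5", "n7"]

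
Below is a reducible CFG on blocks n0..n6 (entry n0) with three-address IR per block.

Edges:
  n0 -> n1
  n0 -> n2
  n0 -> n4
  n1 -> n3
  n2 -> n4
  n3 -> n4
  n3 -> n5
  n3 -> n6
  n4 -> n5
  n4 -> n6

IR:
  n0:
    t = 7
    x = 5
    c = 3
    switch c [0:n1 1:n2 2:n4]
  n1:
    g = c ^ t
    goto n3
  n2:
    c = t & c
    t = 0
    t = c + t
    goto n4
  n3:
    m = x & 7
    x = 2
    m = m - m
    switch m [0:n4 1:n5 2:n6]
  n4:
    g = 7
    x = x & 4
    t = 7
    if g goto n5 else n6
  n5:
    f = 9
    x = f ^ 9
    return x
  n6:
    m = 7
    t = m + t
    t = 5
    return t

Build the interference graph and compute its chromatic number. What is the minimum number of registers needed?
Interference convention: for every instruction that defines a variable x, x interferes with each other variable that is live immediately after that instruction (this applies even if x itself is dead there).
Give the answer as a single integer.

Answer: 3

Working:
def/use:
  n0 def {c,t,x} use ∅
  n1 def {g} use {c,t}
  n2 def {c,t} use {c,t}
  n3 def {m,x} use {x}
  n4 def {g,t,x} use {x}
  n5 def {f,x} use ∅
  n6 def {m,t} use {t}

Live sets:
  n0 li=∅ lo={c,t,x}
  n1 li={c,t,x} lo={t,x}
  n2 li={c,t,x} lo={x}
  n3 li={t,x} lo={t,x}
  n4 li={x} lo={t}
  n5 li=∅ lo=∅
  n6 li={t} lo=∅

Interference:
  c: {t,x}
  f: ∅
  g: {t,x}
  m: {t,x}
  t: {c,g,m,x}
  x: {c,g,m,t}

Registers:
  {c,t,x} pairwise interfere (3-clique) ⇒ χ ≥ 3
  3-colouring: c0={f,t}  c1={x}  c2={c,g,m}
  χ = 3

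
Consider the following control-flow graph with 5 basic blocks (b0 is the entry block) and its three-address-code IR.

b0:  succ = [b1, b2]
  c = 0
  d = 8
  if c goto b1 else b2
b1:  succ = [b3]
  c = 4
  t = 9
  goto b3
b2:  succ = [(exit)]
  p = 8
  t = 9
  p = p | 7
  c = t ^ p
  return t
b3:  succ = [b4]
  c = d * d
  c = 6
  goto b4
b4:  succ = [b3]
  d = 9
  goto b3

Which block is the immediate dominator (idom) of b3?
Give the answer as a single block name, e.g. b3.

Answer: b1

Working:
idom tree: b1←b0 b2←b0 b3←b1 b4←b3
Join-block Dom:
  b3: preds {b1,b4}: {b0,b1} ∩ {b0,b1,b3,b4} = {b0,b1}; idom=b1

idom(b3) = b1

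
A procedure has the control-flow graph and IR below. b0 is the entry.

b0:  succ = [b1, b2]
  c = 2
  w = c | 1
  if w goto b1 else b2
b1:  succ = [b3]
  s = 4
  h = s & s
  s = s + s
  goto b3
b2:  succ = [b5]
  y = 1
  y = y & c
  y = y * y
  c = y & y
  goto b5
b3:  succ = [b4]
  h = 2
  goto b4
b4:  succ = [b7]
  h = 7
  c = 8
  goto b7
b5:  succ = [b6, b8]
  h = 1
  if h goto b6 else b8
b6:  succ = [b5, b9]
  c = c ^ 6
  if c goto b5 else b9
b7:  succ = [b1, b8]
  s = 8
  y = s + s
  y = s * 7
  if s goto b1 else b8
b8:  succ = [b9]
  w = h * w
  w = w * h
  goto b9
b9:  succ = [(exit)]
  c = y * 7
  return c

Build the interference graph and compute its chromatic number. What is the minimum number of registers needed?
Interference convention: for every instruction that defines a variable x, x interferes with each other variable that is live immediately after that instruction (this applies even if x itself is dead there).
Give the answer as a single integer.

def/use:
  b0: def={c,w} ue=∅
  b1: def={h,s} ue=∅
  b2: def={c,y} ue={c}
  b3: def={h} ue=∅
  b4: def={c,h} ue=∅
  b5: def={h} ue=∅
  b6: def={c} ue={c}
  b7: def={s,y} ue=∅
  b8: def={w} ue={h,w}
  b9: def={c} ue={y}

Backward fixpoint:
  b0: in=∅ out={c,w}
  b1: in={w} out={w}
  b2: in={c,w} out={c,w,y}
  b3: in={w} out={w}
  b4: in={w} out={h,w}
  b5: in={c,w,y} out={c,h,w,y}
  b6: in={c,w,y} out={c,w,y}
  b7: in={h,w} out={h,w,y}
  b8: in={h,w,y} out={y}
  b9: in={y} out=∅

Interfere edges:
  c↔{h,w,y}
  h↔{c,s,w,y}
  s↔{h,w,y}
  w↔{c,h,s,y}
  y↔{c,h,s,w}

Colouring:
  lower bound: {c,h,w,y} mutually conflict ⇒ χ ≥ 4
  assign c→c3 h→c0 s→c3 w→c1 y→c2 — no edge inside a register ⇒ χ ≤ 4
  χ = 4

Answer: 4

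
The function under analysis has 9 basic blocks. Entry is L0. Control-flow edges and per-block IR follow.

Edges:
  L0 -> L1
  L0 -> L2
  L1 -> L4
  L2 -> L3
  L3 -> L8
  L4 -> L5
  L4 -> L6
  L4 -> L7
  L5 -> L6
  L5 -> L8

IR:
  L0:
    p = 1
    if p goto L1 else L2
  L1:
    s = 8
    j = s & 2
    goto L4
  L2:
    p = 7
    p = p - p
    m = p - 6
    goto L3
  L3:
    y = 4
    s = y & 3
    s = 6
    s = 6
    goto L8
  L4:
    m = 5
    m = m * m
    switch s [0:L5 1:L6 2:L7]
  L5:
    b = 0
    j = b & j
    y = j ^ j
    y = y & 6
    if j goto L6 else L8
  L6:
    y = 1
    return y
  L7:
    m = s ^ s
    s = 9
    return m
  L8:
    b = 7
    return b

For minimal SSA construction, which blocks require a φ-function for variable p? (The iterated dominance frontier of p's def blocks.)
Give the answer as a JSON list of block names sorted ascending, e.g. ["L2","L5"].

idom tree: L1←L0 L2←L0 L3←L2 L4←L1 L5←L4 L6←L4 L7←L4 L8←L0
Dom at joins:
  L6: preds {L4,L5}: {L0,L1,L4} ∩ {L0,L1,L4,L5} = {L0,L1,L4}; idom=L4
  L8: preds {L3,L5}: {L0,L2,L3} ∩ {L0,L1,L4,L5} = {L0}; idom=L0

DF walk-up:
  L6←L4: walk · to L4
  L6←L5: walk L5 to L4
  L8←L3: walk L3→L2 to L0
  L8←L5: walk L5→L4→L1 to L0
  L0: DF=∅
  L1: DF={L8}
  L2: DF={L8}
  L3: DF={L8}
  L4: DF={L8}
  L5: DF={L6,L8}
  L6: DF=∅
  L7: DF=∅
  L8: DF=∅

φ for p: defs {L0,L2}
  DF⁺ = {L8}

Answer: ["L8"]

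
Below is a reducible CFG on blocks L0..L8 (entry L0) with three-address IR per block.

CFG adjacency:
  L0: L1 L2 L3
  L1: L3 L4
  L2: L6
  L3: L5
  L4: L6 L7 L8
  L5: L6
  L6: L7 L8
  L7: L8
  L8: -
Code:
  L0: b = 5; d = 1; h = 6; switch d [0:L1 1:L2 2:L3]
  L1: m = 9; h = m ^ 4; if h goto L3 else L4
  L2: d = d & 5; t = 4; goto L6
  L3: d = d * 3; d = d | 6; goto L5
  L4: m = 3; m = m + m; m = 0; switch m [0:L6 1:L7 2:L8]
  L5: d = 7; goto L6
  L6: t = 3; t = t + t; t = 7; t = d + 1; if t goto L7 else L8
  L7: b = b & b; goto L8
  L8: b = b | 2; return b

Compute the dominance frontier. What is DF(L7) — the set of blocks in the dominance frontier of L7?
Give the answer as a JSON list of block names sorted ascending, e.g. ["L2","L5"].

idom tree: L1←L0 L2←L0 L3←L0 L4←L1 L5←L3 L6←L0 L7←L0 L8←L0
Dom∩ at merges:
  L3: preds {L0,L1}: {L0} ∩ {L0,L1} = {L0}; idom=L0
  L6: preds {L2,L4,L5}: {L0,L2} ∩ {L0,L1,L4} ∩ {L0,L3,L5} = {L0}; idom=L0
  L7: preds {L4,L6}: {L0,L1,L4} ∩ {L0,L6} = {L0}; idom=L0
  L8: preds {L4,L6,L7}: {L0,L1,L4} ∩ {L0,L6} ∩ {L0,L7} = {L0}; idom=L0

Frontier:
  join L3 pred L0: · stop@L0
  join L3 pred L1: L1 stop@L0
  join L6 pred L2: L2 stop@L0
  join L6 pred L4: L4→L1 stop@L0
  join L6 pred L5: L5→L3 stop@L0
  join L7 pred L4: L4→L1 stop@L0
  join L7 pred L6: L6 stop@L0
  join L8 pred L4: L4→L1 stop@L0
  join L8 pred L6: L6 stop@L0
  join L8 pred L7: L7 stop@L0
  DF(L0)=∅
  DF(L1)={L3,L6,L7,L8}
  DF(L2)={L6}
  DF(L3)={L6}
  DF(L4)={L6,L7,L8}
  DF(L5)={L6}
  DF(L6)={L7,L8}
  DF(L7)={L8}
  DF(L8)=∅

DF(L7) = ["L8"]

Answer: ["L8"]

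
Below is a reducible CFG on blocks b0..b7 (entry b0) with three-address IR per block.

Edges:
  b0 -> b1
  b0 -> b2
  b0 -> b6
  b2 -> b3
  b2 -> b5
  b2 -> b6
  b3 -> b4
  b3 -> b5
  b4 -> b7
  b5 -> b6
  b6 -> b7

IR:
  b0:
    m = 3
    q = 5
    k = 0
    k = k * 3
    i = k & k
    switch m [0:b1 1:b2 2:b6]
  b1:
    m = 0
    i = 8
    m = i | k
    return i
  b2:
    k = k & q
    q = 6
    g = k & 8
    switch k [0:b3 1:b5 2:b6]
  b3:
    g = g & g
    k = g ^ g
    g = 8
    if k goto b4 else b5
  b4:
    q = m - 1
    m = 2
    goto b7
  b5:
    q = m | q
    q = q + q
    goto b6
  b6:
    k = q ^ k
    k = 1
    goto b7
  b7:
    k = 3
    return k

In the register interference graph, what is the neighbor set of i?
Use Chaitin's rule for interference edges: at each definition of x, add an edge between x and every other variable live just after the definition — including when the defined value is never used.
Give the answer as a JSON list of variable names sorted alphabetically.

Per-block:
  b0: {i,k,m,q} / ∅
  b1: {i,m} / {k}
  b2: {g,k,q} / {k,q}
  b3: {g,k} / {g}
  b4: {m,q} / {m}
  b5: {q} / {m,q}
  b6: {k} / {k,q}
  b7: {k} / ∅

Live sets:
  b0 li=∅ lo={k,m,q}
  b1 li={k} lo=∅
  b2 li={k,m,q} lo={g,k,m,q}
  b3 li={g,m,q} lo={k,m,q}
  b4 li={m} lo=∅
  b5 li={k,m,q} lo={k,q}
  b6 li={k,q} lo=∅
  b7 li=∅ lo=∅

Conflict graph:
  g — {k,m,q}
  i — {k,m,q}
  k — {g,i,m,q}
  m — {g,i,k,q}
  q — {g,i,k,m}

N(i) = ["k", "m", "q"]

Answer: ["k", "m", "q"]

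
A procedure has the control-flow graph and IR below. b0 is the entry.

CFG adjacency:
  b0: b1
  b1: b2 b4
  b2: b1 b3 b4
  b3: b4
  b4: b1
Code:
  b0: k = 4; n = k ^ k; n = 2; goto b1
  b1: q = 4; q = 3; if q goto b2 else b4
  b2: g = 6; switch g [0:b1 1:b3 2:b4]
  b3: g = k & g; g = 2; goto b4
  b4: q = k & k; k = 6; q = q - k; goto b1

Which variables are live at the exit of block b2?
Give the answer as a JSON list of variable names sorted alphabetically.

Answer: ["g", "k"]

Derivation:
Per-block:
  b0: {k,n} / ∅
  b1: {q} / ∅
  b2: {g} / ∅
  b3: {g} / {g,k}
  b4: {k,q} / {k}

Liveness:
  b0 li=∅ lo={k}
  b1 li={k} lo={k}
  b2 li={k} lo={g,k}
  b3 li={g,k} lo={k}
  b4 li={k} lo={k}

live-out(b2) = ["g", "k"]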